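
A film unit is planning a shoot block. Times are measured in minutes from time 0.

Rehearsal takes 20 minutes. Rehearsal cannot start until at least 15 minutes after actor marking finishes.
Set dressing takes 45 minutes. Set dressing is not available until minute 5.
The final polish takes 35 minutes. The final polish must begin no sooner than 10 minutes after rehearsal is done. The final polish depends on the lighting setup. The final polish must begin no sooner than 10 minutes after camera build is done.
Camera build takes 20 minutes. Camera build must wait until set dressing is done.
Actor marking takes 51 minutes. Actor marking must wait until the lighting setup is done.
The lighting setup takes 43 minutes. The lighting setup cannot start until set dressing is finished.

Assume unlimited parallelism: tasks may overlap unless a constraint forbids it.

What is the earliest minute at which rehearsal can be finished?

Set dressing cannot begin until its own release at minute 5. It runs from minute 5 to 5 + 45 = minute 50.
The lighting setup waits on set dressing (finishes minute 50), so it starts at minute 50 and finishes at 50 + 43 = minute 93.
Actor marking cannot begin until the lighting setup (finishes minute 93). It runs from minute 93 to 93 + 51 = minute 144.
After actor marking (finishes minute 144, plus 15-minute gap → minute 159), rehearsal can start at minute 159 and finishes at minute 179.

179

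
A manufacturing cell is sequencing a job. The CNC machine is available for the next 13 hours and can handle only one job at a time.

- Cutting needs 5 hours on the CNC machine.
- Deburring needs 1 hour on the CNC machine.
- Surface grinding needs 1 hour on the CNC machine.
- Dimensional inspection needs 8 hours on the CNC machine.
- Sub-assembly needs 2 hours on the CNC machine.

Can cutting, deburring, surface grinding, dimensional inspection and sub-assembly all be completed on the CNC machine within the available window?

No

Running back to back, the jobs need 5 + 1 + 1 + 8 + 2 = 17 hours on the CNC machine.
Since 17 > 13, they cannot all fit.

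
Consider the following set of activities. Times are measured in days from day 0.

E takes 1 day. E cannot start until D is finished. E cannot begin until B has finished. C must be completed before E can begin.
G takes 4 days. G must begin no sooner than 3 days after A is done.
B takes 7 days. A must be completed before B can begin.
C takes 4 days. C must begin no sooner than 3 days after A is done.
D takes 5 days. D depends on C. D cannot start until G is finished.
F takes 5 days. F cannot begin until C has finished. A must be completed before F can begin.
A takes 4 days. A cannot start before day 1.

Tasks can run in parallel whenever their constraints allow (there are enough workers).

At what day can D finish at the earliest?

17

After its own release at day 1, A can start at day 1 and finishes at day 5.
G waits on A (finishes day 5, plus 3-day gap → day 8), so it starts at day 8 and finishes at 8 + 4 = day 12.
C cannot begin until A (finishes day 5, plus 3-day gap → day 8). It runs from day 8 to 8 + 4 = day 12.
D cannot start until C (finishes day 12); G (finishes day 12). The controlling bound is day 12, so D finishes at 12 + 5 = day 17.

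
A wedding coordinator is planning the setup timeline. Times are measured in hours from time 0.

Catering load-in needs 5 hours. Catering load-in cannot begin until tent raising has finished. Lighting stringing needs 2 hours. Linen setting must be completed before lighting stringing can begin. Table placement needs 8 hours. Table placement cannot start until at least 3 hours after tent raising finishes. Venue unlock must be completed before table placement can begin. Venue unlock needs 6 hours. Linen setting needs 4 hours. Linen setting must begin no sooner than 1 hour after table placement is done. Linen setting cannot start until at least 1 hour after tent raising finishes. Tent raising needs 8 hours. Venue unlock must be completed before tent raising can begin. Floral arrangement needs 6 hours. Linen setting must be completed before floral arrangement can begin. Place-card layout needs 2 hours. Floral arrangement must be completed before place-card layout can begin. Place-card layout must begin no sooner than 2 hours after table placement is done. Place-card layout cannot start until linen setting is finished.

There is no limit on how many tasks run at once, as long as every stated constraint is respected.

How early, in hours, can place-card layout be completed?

Nothing blocks venue unlock, so it runs from hour 0 to hour 6.
After venue unlock (finishes hour 6), tent raising can start at hour 6 and finishes at hour 14.
Table placement needs all of tent raising (finishes hour 14, plus 3-hour gap → hour 17); venue unlock (finishes hour 6). That puts its earliest start at hour 17; it finishes at 17 + 8 = hour 25.
Linen setting needs all of table placement (finishes hour 25, plus 1-hour gap → hour 26); tent raising (finishes hour 14, plus 1-hour gap → hour 15). That puts its earliest start at hour 26; it finishes at 26 + 4 = hour 30.
Floral arrangement cannot begin until linen setting (finishes hour 30). It runs from hour 30 to 30 + 6 = hour 36.
Place-card layout needs all of floral arrangement (finishes hour 36); table placement (finishes hour 25, plus 2-hour gap → hour 27); linen setting (finishes hour 30). That puts its earliest start at hour 36; it finishes at 36 + 2 = hour 38.

38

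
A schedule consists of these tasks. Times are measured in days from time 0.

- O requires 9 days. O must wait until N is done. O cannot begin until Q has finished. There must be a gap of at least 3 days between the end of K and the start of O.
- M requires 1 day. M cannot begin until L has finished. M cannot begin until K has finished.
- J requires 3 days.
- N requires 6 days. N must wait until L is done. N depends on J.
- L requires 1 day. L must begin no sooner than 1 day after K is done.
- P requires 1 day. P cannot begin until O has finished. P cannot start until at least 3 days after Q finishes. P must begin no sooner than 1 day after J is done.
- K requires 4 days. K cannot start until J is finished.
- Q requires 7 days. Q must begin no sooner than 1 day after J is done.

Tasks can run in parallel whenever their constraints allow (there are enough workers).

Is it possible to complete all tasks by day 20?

Nothing blocks J, so it runs from day 0 to day 3.
After J (finishes day 3, plus 1-day gap → day 4), Q can start at day 4 and finishes at day 11.
K cannot begin until J (finishes day 3). It runs from day 3 to 3 + 4 = day 7.
L cannot begin until K (finishes day 7, plus 1-day gap → day 8). It runs from day 8 to 8 + 1 = day 9.
N has to wait for L (finishes day 9); J (finishes day 3). The latest of these is day 9, so N runs day 9 to 9 + 6 = day 15.
O cannot start until N (finishes day 15); Q (finishes day 11); K (finishes day 7, plus 3-day gap → day 10). The controlling bound is day 15, so O finishes at 15 + 9 = day 24.
P has to wait for O (finishes day 24); Q (finishes day 11, plus 3-day gap → day 14); J (finishes day 3, plus 1-day gap → day 4). The latest of these is day 24, so P runs day 24 to 24 + 1 = day 25.
M has to wait for L (finishes day 9); K (finishes day 7). The latest of these is day 9, so M runs day 9 to 9 + 1 = day 10.
The earliest everything can be done is day 25, which is after the deadline of 20, so it is not possible.

No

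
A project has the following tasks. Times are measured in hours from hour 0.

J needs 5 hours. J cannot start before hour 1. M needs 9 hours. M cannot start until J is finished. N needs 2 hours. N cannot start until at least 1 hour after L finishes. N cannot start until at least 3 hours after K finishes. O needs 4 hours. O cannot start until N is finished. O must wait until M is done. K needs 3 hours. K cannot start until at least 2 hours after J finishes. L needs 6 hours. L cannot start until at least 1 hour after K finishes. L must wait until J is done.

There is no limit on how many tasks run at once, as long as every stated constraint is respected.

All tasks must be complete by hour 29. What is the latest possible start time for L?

16

To finish by hour 29, O (duration 4) must start no later than hour 25.
N must finish before O (must start by hour 25). With a 2-hour duration, N must start by 25 − 2 = hour 23.
L feeds into N (must start by hour 23, minus 1-hour gap → hour 22); so L must finish by hour 22 and therefore start by hour 16.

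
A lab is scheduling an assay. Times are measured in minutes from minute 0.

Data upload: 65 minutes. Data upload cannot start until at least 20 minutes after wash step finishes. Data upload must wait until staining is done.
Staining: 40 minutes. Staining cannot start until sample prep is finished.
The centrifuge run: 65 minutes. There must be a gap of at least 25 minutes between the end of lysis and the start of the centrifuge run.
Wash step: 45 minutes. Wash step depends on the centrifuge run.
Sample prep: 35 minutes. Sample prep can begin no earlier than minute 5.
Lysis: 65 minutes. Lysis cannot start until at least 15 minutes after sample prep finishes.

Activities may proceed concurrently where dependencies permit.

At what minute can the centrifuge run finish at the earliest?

Sample prep waits on its own release at minute 5, so it starts at minute 5 and finishes at 5 + 35 = minute 40.
After sample prep (finishes minute 40, plus 15-minute gap → minute 55), lysis can start at minute 55 and finishes at minute 120.
The centrifuge run waits on lysis (finishes minute 120, plus 25-minute gap → minute 145), so it starts at minute 145 and finishes at 145 + 65 = minute 210.

210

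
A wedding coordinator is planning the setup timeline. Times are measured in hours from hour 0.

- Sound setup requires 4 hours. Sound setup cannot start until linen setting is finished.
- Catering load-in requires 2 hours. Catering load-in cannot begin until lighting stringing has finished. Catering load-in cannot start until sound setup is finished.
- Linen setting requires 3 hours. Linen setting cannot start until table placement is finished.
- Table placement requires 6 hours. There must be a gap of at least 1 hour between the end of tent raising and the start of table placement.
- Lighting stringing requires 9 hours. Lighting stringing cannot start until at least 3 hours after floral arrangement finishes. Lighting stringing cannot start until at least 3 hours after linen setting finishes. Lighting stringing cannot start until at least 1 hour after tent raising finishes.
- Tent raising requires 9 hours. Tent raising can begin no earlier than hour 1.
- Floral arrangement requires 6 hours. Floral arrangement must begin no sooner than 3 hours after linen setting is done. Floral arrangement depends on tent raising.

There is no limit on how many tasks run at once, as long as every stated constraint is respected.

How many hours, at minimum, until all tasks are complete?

43

Tent raising cannot begin until its own release at hour 1. It runs from hour 1 to 1 + 9 = hour 10.
Table placement waits on tent raising (finishes hour 10, plus 1-hour gap → hour 11), so it starts at hour 11 and finishes at 11 + 6 = hour 17.
Linen setting waits on table placement (finishes hour 17), so it starts at hour 17 and finishes at 17 + 3 = hour 20.
Sound setup cannot begin until linen setting (finishes hour 20). It runs from hour 20 to 20 + 4 = hour 24.
For floral arrangement: linen setting (finishes hour 20, plus 3-hour gap → hour 23); tent raising (finishes hour 10). Taking the maximum gives a start of hour 23, and it finishes at 23 + 6 = hour 29.
For lighting stringing: floral arrangement (finishes hour 29, plus 3-hour gap → hour 32); linen setting (finishes hour 20, plus 3-hour gap → hour 23); tent raising (finishes hour 10, plus 1-hour gap → hour 11). Taking the maximum gives a start of hour 32, and it finishes at 32 + 9 = hour 41.
Catering load-in cannot start until lighting stringing (finishes hour 41); sound setup (finishes hour 24). The controlling bound is hour 41, so catering load-in finishes at 41 + 2 = hour 43.
All tasks are finished once the last one completes. Finish times: Tent raising at 10, Table placement at 17, Linen setting at 20, Floral arrangement at 29, Lighting stringing at 41, Sound setup at 24, Catering load-in at 43. The latest is hour 43.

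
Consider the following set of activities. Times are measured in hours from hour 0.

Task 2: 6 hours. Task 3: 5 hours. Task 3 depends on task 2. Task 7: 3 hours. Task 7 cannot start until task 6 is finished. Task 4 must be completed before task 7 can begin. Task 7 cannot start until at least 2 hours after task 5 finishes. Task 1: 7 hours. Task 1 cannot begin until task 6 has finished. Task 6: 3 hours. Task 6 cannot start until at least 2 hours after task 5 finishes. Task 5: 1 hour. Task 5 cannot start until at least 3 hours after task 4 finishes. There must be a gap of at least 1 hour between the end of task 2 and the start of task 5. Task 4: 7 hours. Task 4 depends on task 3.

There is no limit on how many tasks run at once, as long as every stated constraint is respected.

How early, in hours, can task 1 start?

27

Nothing blocks task 2, so it runs from hour 0 to hour 6.
Task 3 cannot begin until task 2 (finishes hour 6). It runs from hour 6 to 6 + 5 = hour 11.
After task 3 (finishes hour 11), task 4 can start at hour 11 and finishes at hour 18.
Task 5 cannot start until task 4 (finishes hour 18, plus 3-hour gap → hour 21); task 2 (finishes hour 6, plus 1-hour gap → hour 7). The controlling bound is hour 21, so task 5 finishes at 21 + 1 = hour 22.
Task 6 waits on task 5 (finishes hour 22, plus 2-hour gap → hour 24), so it starts at hour 24 and finishes at 24 + 3 = hour 27.
Task 1 waits on task 6 (finishes hour 27), so the earliest it can start is hour 27.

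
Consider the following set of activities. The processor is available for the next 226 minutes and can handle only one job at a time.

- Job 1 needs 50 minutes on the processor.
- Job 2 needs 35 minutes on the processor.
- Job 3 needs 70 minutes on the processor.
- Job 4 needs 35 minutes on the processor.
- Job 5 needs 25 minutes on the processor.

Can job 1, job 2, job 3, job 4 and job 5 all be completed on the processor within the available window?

Running back to back, the jobs need 50 + 35 + 70 + 35 + 25 = 215 minutes on the processor.
Since 215 ≤ 226, they fit within the window.

Yes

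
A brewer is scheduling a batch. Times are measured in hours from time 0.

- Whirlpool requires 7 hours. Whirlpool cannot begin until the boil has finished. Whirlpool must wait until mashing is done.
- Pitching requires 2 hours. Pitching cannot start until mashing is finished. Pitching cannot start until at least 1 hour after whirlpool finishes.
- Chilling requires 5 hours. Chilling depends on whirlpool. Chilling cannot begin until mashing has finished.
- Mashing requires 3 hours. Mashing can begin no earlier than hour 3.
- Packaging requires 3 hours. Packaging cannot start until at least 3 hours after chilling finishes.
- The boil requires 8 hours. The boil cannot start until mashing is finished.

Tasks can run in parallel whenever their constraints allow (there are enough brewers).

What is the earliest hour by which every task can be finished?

After its own release at hour 3, mashing can start at hour 3 and finishes at hour 6.
The boil cannot begin until mashing (finishes hour 6). It runs from hour 6 to 6 + 8 = hour 14.
Whirlpool has to wait for the boil (finishes hour 14); mashing (finishes hour 6). The latest of these is hour 14, so whirlpool runs hour 14 to 14 + 7 = hour 21.
Pitching has to wait for mashing (finishes hour 6); whirlpool (finishes hour 21, plus 1-hour gap → hour 22). The latest of these is hour 22, so pitching runs hour 22 to 22 + 2 = hour 24.
Chilling has to wait for whirlpool (finishes hour 21); mashing (finishes hour 6). The latest of these is hour 21, so chilling runs hour 21 to 21 + 5 = hour 26.
After chilling (finishes hour 26, plus 3-hour gap → hour 29), packaging can start at hour 29 and finishes at hour 32.
All tasks are finished once the last one completes. Finish times: Mashing at 6, The boil at 14, Whirlpool at 21, Chilling at 26, Pitching at 24, Packaging at 32. The latest is hour 32.

32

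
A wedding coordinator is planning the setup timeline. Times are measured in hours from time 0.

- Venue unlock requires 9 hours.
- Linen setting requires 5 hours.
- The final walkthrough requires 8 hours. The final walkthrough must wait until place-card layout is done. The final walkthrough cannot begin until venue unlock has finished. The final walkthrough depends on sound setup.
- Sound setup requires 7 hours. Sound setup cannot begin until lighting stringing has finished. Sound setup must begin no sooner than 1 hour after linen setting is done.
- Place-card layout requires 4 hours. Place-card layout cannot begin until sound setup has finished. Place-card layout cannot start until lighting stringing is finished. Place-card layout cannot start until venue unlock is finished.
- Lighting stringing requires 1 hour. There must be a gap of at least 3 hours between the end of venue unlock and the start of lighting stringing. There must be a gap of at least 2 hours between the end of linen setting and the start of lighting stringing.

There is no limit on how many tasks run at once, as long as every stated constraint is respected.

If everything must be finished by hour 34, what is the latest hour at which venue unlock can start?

The final walkthrough must finish by hour 34; it takes 8 hours, so it must start by 34 − 8 = hour 26.
Place-card layout must finish before the final walkthrough (must start by hour 26). With a 4-hour duration, place-card layout must start by 26 − 4 = hour 22.
Sound setup feeds place-card layout (must start by hour 22); the final walkthrough (must start by hour 26). Taking the minimum, sound setup must finish by hour 22 and start by 22 − 7 = hour 15.
Lighting stringing has several dependents: sound setup (must start by hour 15); place-card layout (must start by hour 22). The earliest of those limits is hour 15, so lighting stringing must start by 15 − 1 = hour 14.
Venue unlock feeds lighting stringing (must start by hour 14, minus 3-hour gap → hour 11); place-card layout (must start by hour 22); the final walkthrough (must start by hour 26). Taking the minimum, venue unlock must finish by hour 11 and start by 11 − 9 = hour 2.

2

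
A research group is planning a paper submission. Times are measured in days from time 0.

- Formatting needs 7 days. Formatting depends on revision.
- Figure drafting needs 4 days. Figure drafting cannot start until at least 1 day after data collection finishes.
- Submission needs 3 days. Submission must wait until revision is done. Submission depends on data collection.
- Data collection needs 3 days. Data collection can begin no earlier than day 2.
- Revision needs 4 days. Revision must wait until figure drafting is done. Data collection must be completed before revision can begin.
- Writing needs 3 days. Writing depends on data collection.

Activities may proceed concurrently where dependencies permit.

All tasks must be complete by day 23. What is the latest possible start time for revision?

12

Formatting must finish by day 23; it takes 7 days, so it must start by 23 − 7 = day 16.
Submission must finish by day 23; it takes 3 days, so it must start by 23 − 3 = day 20.
Revision feeds formatting (must start by day 16); submission (must start by day 20). Taking the minimum, revision must finish by day 16 and start by 16 − 4 = day 12.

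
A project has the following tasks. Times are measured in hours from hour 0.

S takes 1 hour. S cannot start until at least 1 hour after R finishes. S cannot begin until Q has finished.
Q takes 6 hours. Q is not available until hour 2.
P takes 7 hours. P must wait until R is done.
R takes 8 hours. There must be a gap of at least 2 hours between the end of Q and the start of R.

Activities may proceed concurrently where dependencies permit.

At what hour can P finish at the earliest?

25

Q waits on its own release at hour 2, so it starts at hour 2 and finishes at 2 + 6 = hour 8.
After Q (finishes hour 8, plus 2-hour gap → hour 10), R can start at hour 10 and finishes at hour 18.
P waits on R (finishes hour 18), so it starts at hour 18 and finishes at 18 + 7 = hour 25.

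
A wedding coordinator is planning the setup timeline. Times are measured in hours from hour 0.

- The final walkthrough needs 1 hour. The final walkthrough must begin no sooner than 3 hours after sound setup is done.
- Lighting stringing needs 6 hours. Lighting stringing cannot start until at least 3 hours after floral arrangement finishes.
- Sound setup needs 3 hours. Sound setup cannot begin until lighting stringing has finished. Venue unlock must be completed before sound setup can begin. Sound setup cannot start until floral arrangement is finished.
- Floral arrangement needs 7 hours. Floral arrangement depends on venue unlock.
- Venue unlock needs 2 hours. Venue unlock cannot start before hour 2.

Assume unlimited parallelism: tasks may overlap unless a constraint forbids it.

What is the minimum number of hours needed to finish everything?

27

Venue unlock cannot begin until its own release at hour 2. It runs from hour 2 to 2 + 2 = hour 4.
After venue unlock (finishes hour 4), floral arrangement can start at hour 4 and finishes at hour 11.
Lighting stringing waits on floral arrangement (finishes hour 11, plus 3-hour gap → hour 14), so it starts at hour 14 and finishes at 14 + 6 = hour 20.
For sound setup: lighting stringing (finishes hour 20); venue unlock (finishes hour 4); floral arrangement (finishes hour 11). Taking the maximum gives a start of hour 20, and it finishes at 20 + 3 = hour 23.
The final walkthrough cannot begin until sound setup (finishes hour 23, plus 3-hour gap → hour 26). It runs from hour 26 to 26 + 1 = hour 27.
All tasks are finished once the last one completes. Finish times: Venue unlock at 4, Floral arrangement at 11, Lighting stringing at 20, Sound setup at 23, The final walkthrough at 27. The latest is hour 27.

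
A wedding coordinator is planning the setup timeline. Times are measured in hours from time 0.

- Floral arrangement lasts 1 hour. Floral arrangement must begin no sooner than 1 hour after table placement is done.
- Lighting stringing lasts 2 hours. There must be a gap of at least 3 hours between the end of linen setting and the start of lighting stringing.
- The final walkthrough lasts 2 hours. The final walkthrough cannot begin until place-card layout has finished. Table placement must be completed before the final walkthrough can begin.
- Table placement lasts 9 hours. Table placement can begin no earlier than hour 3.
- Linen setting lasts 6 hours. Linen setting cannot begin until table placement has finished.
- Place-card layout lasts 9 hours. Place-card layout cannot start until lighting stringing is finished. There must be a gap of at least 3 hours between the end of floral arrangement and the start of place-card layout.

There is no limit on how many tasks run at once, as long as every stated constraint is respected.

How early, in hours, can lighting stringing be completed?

After its own release at hour 3, table placement can start at hour 3 and finishes at hour 12.
Linen setting cannot begin until table placement (finishes hour 12). It runs from hour 12 to 12 + 6 = hour 18.
After linen setting (finishes hour 18, plus 3-hour gap → hour 21), lighting stringing can start at hour 21 and finishes at hour 23.

23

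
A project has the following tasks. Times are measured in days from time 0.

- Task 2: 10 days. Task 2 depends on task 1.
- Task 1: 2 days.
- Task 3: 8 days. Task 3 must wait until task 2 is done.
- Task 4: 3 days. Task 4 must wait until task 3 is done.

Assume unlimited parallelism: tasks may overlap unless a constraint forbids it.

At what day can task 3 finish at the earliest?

20

Nothing blocks task 1, so it runs from day 0 to day 2.
Task 2 cannot begin until task 1 (finishes day 2). It runs from day 2 to 2 + 10 = day 12.
Task 3 cannot begin until task 2 (finishes day 12). It runs from day 12 to 12 + 8 = day 20.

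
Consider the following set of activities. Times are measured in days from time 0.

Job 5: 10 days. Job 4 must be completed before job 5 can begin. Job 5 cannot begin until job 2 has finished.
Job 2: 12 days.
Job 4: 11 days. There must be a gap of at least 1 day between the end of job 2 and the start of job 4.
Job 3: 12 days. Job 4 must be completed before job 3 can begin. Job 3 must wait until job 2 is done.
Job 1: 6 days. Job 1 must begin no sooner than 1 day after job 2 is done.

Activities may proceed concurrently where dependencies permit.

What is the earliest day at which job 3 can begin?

Nothing blocks job 2, so it runs from day 0 to day 12.
Job 4 waits on job 2 (finishes day 12, plus 1-day gap → day 13), so it starts at day 13 and finishes at 13 + 11 = day 24.
Job 3 waits on job 4 (finishes day 24); job 2 (finishes day 12). The latest of these is day 24, which is the earliest job 3 can start.

24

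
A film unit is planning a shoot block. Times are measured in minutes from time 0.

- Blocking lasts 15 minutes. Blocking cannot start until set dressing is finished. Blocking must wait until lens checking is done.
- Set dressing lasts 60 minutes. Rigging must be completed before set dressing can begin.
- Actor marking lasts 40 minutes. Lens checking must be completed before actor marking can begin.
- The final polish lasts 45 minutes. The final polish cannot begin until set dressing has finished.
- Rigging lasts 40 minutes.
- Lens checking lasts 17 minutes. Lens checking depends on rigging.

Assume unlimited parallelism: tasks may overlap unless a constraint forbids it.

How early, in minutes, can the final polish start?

100

Nothing blocks rigging, so it runs from minute 0 to minute 40.
Set dressing cannot begin until rigging (finishes minute 40). It runs from minute 40 to 40 + 60 = minute 100.
The final polish waits on set dressing (finishes minute 100), so the earliest it can start is minute 100.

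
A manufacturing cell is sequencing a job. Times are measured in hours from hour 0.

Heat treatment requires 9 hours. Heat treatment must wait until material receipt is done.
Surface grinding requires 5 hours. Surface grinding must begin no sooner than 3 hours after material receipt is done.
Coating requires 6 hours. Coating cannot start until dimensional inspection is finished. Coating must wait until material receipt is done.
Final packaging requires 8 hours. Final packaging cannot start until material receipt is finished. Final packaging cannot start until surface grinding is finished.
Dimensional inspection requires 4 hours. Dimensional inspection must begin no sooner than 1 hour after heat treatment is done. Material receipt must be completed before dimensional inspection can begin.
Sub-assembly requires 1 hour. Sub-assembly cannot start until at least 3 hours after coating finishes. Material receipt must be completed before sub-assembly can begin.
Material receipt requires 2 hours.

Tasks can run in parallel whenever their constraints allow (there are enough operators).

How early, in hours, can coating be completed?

22

Nothing blocks material receipt, so it runs from hour 0 to hour 2.
Heat treatment cannot begin until material receipt (finishes hour 2). It runs from hour 2 to 2 + 9 = hour 11.
For dimensional inspection: heat treatment (finishes hour 11, plus 1-hour gap → hour 12); material receipt (finishes hour 2). Taking the maximum gives a start of hour 12, and it finishes at 12 + 4 = hour 16.
Coating needs all of dimensional inspection (finishes hour 16); material receipt (finishes hour 2). That puts its earliest start at hour 16; it finishes at 16 + 6 = hour 22.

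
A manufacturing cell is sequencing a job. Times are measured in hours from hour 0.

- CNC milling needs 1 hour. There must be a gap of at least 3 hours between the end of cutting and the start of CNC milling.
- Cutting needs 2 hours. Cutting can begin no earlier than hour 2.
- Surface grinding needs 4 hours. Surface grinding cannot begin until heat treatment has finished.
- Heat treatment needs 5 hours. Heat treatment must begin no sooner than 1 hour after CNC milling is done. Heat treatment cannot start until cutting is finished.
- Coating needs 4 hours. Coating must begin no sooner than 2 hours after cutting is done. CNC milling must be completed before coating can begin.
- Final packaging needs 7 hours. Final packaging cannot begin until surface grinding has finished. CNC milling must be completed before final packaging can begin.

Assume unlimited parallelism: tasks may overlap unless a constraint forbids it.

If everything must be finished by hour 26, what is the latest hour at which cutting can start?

3

To finish by hour 26, final packaging (duration 7) must start no later than hour 19.
Surface grinding feeds into final packaging (must start by hour 19); so surface grinding must finish by hour 19 and therefore start by hour 15.
Heat treatment has to be done before surface grinding (must start by hour 15). That means finishing by hour 15, i.e. starting by 15 − 5 = hour 10.
Coating has no dependents, so it just needs to finish by hour 26. Starting by 26 − 4 = hour 22 achieves that.
CNC milling must finish in time for heat treatment (must start by hour 10, minus 1-hour gap → hour 9); coating (must start by hour 22); final packaging (must start by hour 19). The tightest is hour 9, so CNC milling must start by 9 − 1 = hour 8.
Cutting feeds CNC milling (must start by hour 8, minus 3-hour gap → hour 5); heat treatment (must start by hour 10); coating (must start by hour 22, minus 2-hour gap → hour 20). Taking the minimum, cutting must finish by hour 5 and start by 5 − 2 = hour 3.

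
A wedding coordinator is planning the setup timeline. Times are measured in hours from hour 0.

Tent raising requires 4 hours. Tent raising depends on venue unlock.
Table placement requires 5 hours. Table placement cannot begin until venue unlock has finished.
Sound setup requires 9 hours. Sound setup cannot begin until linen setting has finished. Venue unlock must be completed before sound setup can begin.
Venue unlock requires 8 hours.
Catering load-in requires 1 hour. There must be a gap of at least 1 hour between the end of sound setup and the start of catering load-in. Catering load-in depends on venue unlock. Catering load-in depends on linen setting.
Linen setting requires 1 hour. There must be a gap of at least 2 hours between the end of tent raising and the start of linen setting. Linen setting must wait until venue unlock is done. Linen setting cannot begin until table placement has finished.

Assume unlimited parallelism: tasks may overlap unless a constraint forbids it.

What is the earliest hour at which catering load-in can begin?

Nothing blocks venue unlock, so it runs from hour 0 to hour 8.
Table placement waits on venue unlock (finishes hour 8), so it starts at hour 8 and finishes at 8 + 5 = hour 13.
Tent raising waits on venue unlock (finishes hour 8), so it starts at hour 8 and finishes at 8 + 4 = hour 12.
Linen setting cannot start until tent raising (finishes hour 12, plus 2-hour gap → hour 14); venue unlock (finishes hour 8); table placement (finishes hour 13). The controlling bound is hour 14, so linen setting finishes at 14 + 1 = hour 15.
Sound setup cannot start until linen setting (finishes hour 15); venue unlock (finishes hour 8). The controlling bound is hour 15, so sound setup finishes at 15 + 9 = hour 24.
Catering load-in waits on sound setup (finishes hour 24, plus 1-hour gap → hour 25); venue unlock (finishes hour 8); linen setting (finishes hour 15). The latest of these is hour 25, which is the earliest catering load-in can start.

25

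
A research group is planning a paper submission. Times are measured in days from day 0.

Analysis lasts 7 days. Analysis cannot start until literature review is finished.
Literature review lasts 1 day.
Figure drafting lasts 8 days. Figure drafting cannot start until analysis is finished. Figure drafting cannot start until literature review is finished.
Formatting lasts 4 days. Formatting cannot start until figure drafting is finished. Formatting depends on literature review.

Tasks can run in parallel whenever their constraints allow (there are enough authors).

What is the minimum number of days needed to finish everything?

Literature review can start immediately at day 0; it finishes at day 1.
Analysis waits on literature review (finishes day 1), so it starts at day 1 and finishes at 1 + 7 = day 8.
For figure drafting: analysis (finishes day 8); literature review (finishes day 1). Taking the maximum gives a start of day 8, and it finishes at 8 + 8 = day 16.
Formatting cannot start until figure drafting (finishes day 16); literature review (finishes day 1). The controlling bound is day 16, so formatting finishes at 16 + 4 = day 20.
All tasks are finished once the last one completes. Finish times: Literature review at 1, Analysis at 8, Figure drafting at 16, Formatting at 20. The latest is day 20.

20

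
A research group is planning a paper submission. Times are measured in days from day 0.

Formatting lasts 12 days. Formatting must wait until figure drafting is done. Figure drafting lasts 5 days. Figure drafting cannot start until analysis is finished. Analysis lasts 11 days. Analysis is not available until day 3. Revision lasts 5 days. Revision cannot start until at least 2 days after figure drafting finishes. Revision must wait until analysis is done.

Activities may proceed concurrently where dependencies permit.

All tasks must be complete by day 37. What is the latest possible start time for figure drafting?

Nothing follows revision; the deadline of day 37 is its only limit. It must start by 37 − 5 = day 32.
Formatting must finish by day 37; it takes 12 days, so it must start by 37 − 12 = day 25.
For figure drafting: revision (must start by day 32, minus 2-day gap → day 30); formatting (must start by day 25). The most restrictive is day 25; with a 5-day duration, figure drafting must start by day 20.

20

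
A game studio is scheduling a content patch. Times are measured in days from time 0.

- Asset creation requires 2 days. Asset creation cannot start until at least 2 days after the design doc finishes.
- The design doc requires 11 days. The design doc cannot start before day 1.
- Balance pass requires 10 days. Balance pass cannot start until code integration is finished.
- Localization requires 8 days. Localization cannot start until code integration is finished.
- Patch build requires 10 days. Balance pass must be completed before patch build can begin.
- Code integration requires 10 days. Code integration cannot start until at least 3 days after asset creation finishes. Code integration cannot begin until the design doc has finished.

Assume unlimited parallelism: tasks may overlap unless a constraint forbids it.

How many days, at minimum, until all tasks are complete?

The design doc cannot begin until its own release at day 1. It runs from day 1 to 1 + 11 = day 12.
Asset creation cannot begin until the design doc (finishes day 12, plus 2-day gap → day 14). It runs from day 14 to 14 + 2 = day 16.
For code integration: asset creation (finishes day 16, plus 3-day gap → day 19); the design doc (finishes day 12). Taking the maximum gives a start of day 19, and it finishes at 19 + 10 = day 29.
Localization cannot begin until code integration (finishes day 29). It runs from day 29 to 29 + 8 = day 37.
Balance pass cannot begin until code integration (finishes day 29). It runs from day 29 to 29 + 10 = day 39.
After balance pass (finishes day 39), patch build can start at day 39 and finishes at day 49.
All tasks are finished once the last one completes. Finish times: The design doc at 12, Asset creation at 16, Code integration at 29, Balance pass at 39, Localization at 37, Patch build at 49. The latest is day 49.

49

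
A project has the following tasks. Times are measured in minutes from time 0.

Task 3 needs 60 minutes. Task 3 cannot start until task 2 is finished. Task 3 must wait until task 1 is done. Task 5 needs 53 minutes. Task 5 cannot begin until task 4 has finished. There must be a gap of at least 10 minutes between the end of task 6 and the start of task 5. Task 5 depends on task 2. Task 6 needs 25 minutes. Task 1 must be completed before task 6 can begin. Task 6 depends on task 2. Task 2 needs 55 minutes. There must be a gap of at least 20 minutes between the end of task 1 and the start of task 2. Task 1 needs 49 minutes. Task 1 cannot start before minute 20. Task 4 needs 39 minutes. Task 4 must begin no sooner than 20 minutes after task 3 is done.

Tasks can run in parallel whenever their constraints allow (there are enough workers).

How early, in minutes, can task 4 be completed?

263

Task 1 waits on its own release at minute 20, so it starts at minute 20 and finishes at 20 + 49 = minute 69.
After task 1 (finishes minute 69, plus 20-minute gap → minute 89), task 2 can start at minute 89 and finishes at minute 144.
For task 3: task 2 (finishes minute 144); task 1 (finishes minute 69). Taking the maximum gives a start of minute 144, and it finishes at 144 + 60 = minute 204.
Task 4 cannot begin until task 3 (finishes minute 204, plus 20-minute gap → minute 224). It runs from minute 224 to 224 + 39 = minute 263.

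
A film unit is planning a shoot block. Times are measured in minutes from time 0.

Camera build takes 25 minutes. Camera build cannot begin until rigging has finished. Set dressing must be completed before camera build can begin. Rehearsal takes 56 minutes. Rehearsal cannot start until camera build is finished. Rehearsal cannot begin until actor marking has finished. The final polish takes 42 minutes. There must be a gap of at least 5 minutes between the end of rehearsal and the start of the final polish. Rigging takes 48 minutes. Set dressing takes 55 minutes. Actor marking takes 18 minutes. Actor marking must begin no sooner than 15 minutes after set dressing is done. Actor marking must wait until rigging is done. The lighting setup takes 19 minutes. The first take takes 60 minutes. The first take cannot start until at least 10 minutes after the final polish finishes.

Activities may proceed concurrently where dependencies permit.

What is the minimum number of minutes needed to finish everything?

261

The lighting setup can start immediately at minute 0; it finishes at minute 19.
Set dressing can start immediately at minute 0; it finishes at minute 55.
Nothing blocks rigging, so it runs from minute 0 to minute 48.
For actor marking: set dressing (finishes minute 55, plus 15-minute gap → minute 70); rigging (finishes minute 48). Taking the maximum gives a start of minute 70, and it finishes at 70 + 18 = minute 88.
Camera build has to wait for rigging (finishes minute 48); set dressing (finishes minute 55). The latest of these is minute 55, so camera build runs minute 55 to 55 + 25 = minute 80.
For rehearsal: camera build (finishes minute 80); actor marking (finishes minute 88). Taking the maximum gives a start of minute 88, and it finishes at 88 + 56 = minute 144.
The final polish cannot begin until rehearsal (finishes minute 144, plus 5-minute gap → minute 149). It runs from minute 149 to 149 + 42 = minute 191.
The first take waits on the final polish (finishes minute 191, plus 10-minute gap → minute 201), so it starts at minute 201 and finishes at 201 + 60 = minute 261.
All tasks are finished once the last one completes. Finish times: Rigging at 48, Set dressing at 55, The lighting setup at 19, Camera build at 80, Actor marking at 88, Rehearsal at 144, The final polish at 191, The first take at 261. The latest is minute 261.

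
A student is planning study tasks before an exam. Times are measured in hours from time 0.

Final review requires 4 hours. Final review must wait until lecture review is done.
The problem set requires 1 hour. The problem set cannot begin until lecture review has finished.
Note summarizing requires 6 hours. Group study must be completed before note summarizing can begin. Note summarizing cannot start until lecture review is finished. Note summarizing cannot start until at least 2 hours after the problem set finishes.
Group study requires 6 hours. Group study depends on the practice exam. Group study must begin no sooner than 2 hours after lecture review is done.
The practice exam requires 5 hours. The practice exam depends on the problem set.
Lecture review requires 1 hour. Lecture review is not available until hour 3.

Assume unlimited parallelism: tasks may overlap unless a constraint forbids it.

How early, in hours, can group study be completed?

Lecture review waits on its own release at hour 3, so it starts at hour 3 and finishes at 3 + 1 = hour 4.
The problem set cannot begin until lecture review (finishes hour 4). It runs from hour 4 to 4 + 1 = hour 5.
The practice exam cannot begin until the problem set (finishes hour 5). It runs from hour 5 to 5 + 5 = hour 10.
For group study: the practice exam (finishes hour 10); lecture review (finishes hour 4, plus 2-hour gap → hour 6). Taking the maximum gives a start of hour 10, and it finishes at 10 + 6 = hour 16.

16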